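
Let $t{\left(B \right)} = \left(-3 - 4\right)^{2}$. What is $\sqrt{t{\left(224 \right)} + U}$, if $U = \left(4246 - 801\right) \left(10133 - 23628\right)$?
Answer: $i \sqrt{46490226} \approx 6818.4 i$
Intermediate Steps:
$t{\left(B \right)} = 49$ ($t{\left(B \right)} = \left(-7\right)^{2} = 49$)
$U = -46490275$ ($U = 3445 \left(-13495\right) = -46490275$)
$\sqrt{t{\left(224 \right)} + U} = \sqrt{49 - 46490275} = \sqrt{-46490226} = i \sqrt{46490226}$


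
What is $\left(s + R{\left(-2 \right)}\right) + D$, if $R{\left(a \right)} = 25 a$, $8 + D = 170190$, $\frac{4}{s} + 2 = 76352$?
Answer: $\frac{6494789102}{38175} \approx 1.7013 \cdot 10^{5}$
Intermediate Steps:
$s = \frac{2}{38175}$ ($s = \frac{4}{-2 + 76352} = \frac{4}{76350} = 4 \cdot \frac{1}{76350} = \frac{2}{38175} \approx 5.239 \cdot 10^{-5}$)
$D = 170182$ ($D = -8 + 170190 = 170182$)
$\left(s + R{\left(-2 \right)}\right) + D = \left(\frac{2}{38175} + 25 \left(-2\right)\right) + 170182 = \left(\frac{2}{38175} - 50\right) + 170182 = - \frac{1908748}{38175} + 170182 = \frac{6494789102}{38175}$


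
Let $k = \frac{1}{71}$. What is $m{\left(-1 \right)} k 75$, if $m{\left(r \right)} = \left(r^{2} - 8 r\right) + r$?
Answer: $\frac{600}{71} \approx 8.4507$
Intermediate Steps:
$m{\left(r \right)} = r^{2} - 7 r$
$k = \frac{1}{71} \approx 0.014085$
$m{\left(-1 \right)} k 75 = - (-7 - 1) \frac{1}{71} \cdot 75 = \left(-1\right) \left(-8\right) \frac{1}{71} \cdot 75 = 8 \cdot \frac{1}{71} \cdot 75 = \frac{8}{71} \cdot 75 = \frac{600}{71}$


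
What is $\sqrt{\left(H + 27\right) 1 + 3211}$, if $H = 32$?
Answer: $\sqrt{3270} \approx 57.184$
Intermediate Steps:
$\sqrt{\left(H + 27\right) 1 + 3211} = \sqrt{\left(32 + 27\right) 1 + 3211} = \sqrt{59 \cdot 1 + 3211} = \sqrt{59 + 3211} = \sqrt{3270}$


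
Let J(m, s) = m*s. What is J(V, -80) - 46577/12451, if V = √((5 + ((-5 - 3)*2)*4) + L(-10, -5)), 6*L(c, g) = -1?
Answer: -46577/12451 - 40*I*√2130/3 ≈ -3.7408 - 615.36*I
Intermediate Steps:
L(c, g) = -⅙ (L(c, g) = (⅙)*(-1) = -⅙)
V = I*√2130/6 (V = √((5 + ((-5 - 3)*2)*4) - ⅙) = √((5 - 8*2*4) - ⅙) = √((5 - 16*4) - ⅙) = √((5 - 64) - ⅙) = √(-59 - ⅙) = √(-355/6) = I*√2130/6 ≈ 7.692*I)
J(V, -80) - 46577/12451 = (I*√2130/6)*(-80) - 46577/12451 = -40*I*√2130/3 - 46577/12451 = -46577/12451 - 40*I*√2130/3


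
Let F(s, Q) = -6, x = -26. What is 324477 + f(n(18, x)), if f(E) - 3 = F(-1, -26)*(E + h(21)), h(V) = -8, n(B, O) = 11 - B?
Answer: 324570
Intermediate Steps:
f(E) = 51 - 6*E (f(E) = 3 - 6*(E - 8) = 3 - 6*(-8 + E) = 3 + (48 - 6*E) = 51 - 6*E)
324477 + f(n(18, x)) = 324477 + (51 - 6*(11 - 1*18)) = 324477 + (51 - 6*(11 - 18)) = 324477 + (51 - 6*(-7)) = 324477 + (51 + 42) = 324477 + 93 = 324570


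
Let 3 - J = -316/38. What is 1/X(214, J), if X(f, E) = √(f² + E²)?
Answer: 19*√16578581/16578581 ≈ 0.0046664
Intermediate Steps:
J = 215/19 (J = 3 - (-316)/38 = 3 - 1*(-158/19) = 3 + 158/19 = 215/19 ≈ 11.316)
X(f, E) = √(E² + f²)
1/X(214, J) = 1/(√((215/19)² + 214²)) = 1/(√(46225/361 + 45796)) = 1/(√(16578581/361)) = 1/(√16578581/19) = 19*√16578581/16578581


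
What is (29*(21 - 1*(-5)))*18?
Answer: 13572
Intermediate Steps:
(29*(21 - 1*(-5)))*18 = (29*(21 + 5))*18 = (29*26)*18 = 754*18 = 13572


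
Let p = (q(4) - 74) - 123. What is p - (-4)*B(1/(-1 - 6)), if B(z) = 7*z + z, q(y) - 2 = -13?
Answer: -1488/7 ≈ -212.57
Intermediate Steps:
q(y) = -11 (q(y) = 2 - 13 = -11)
B(z) = 8*z
p = -208 (p = (-11 - 74) - 123 = -85 - 123 = -208)
p - (-4)*B(1/(-1 - 6)) = -208 - (-4)*8/(-1 - 6) = -208 - (-4)*8/(-7) = -208 - (-4)*8*(-⅐) = -208 - (-4)*(-8)/7 = -208 - 1*32/7 = -208 - 32/7 = -1488/7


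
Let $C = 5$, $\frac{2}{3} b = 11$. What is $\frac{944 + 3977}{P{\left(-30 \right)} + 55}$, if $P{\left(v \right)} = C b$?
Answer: $\frac{9842}{275} \approx 35.789$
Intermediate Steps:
$b = \frac{33}{2}$ ($b = \frac{3}{2} \cdot 11 = \frac{33}{2} \approx 16.5$)
$P{\left(v \right)} = \frac{165}{2}$ ($P{\left(v \right)} = 5 \cdot \frac{33}{2} = \frac{165}{2}$)
$\frac{944 + 3977}{P{\left(-30 \right)} + 55} = \frac{944 + 3977}{\frac{165}{2} + 55} = \frac{4921}{\frac{275}{2}} = 4921 \cdot \frac{2}{275} = \frac{9842}{275}$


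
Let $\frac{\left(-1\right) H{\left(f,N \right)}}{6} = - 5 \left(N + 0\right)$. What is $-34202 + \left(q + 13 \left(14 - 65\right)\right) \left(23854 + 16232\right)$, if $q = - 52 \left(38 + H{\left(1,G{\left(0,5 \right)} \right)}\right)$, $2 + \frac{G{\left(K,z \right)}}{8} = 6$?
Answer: $-2106914276$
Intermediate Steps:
$G{\left(K,z \right)} = 32$ ($G{\left(K,z \right)} = -16 + 8 \cdot 6 = -16 + 48 = 32$)
$H{\left(f,N \right)} = 30 N$ ($H{\left(f,N \right)} = - 6 \left(- 5 \left(N + 0\right)\right) = - 6 \left(- 5 N\right) = 30 N$)
$q = -51896$ ($q = - 52 \left(38 + 30 \cdot 32\right) = - 52 \left(38 + 960\right) = \left(-52\right) 998 = -51896$)
$-34202 + \left(q + 13 \left(14 - 65\right)\right) \left(23854 + 16232\right) = -34202 + \left(-51896 + 13 \left(14 - 65\right)\right) \left(23854 + 16232\right) = -34202 + \left(-51896 + 13 \left(-51\right)\right) 40086 = -34202 + \left(-51896 - 663\right) 40086 = -34202 - 2106880074 = -2106914276$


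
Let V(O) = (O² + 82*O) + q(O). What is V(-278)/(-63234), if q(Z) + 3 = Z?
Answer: -6023/7026 ≈ -0.85724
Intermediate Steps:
q(Z) = -3 + Z
V(O) = -3 + O² + 83*O (V(O) = (O² + 82*O) + (-3 + O) = -3 + O² + 83*O)
V(-278)/(-63234) = (-3 + (-278)² + 83*(-278))/(-63234) = (-3 + 77284 - 23074)*(-1/63234) = 54207*(-1/63234) = -6023/7026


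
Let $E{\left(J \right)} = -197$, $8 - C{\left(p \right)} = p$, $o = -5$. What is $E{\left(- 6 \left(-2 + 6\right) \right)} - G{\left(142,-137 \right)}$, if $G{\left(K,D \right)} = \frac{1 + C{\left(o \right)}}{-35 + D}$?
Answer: $- \frac{16935}{86} \approx -196.92$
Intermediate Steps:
$C{\left(p \right)} = 8 - p$
$G{\left(K,D \right)} = \frac{14}{-35 + D}$ ($G{\left(K,D \right)} = \frac{1 + \left(8 - -5\right)}{-35 + D} = \frac{1 + \left(8 + 5\right)}{-35 + D} = \frac{1 + 13}{-35 + D} = \frac{14}{-35 + D}$)
$E{\left(- 6 \left(-2 + 6\right) \right)} - G{\left(142,-137 \right)} = -197 - \frac{14}{-35 - 137} = -197 - \frac{14}{-172} = -197 - 14 \left(- \frac{1}{172}\right) = -197 - - \frac{7}{86} = -197 + \frac{7}{86} = - \frac{16935}{86}$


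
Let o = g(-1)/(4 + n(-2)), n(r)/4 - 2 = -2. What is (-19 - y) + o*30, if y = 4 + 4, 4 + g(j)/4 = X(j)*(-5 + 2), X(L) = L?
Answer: -57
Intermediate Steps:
n(r) = 0 (n(r) = 8 + 4*(-2) = 8 - 8 = 0)
g(j) = -16 - 12*j (g(j) = -16 + 4*(j*(-5 + 2)) = -16 + 4*(j*(-3)) = -16 + 4*(-3*j) = -16 - 12*j)
y = 8
o = -1 (o = (-16 - 12*(-1))/(4 + 0) = (-16 + 12)/4 = (¼)*(-4) = -1)
(-19 - y) + o*30 = (-19 - 1*8) - 1*30 = (-19 - 8) - 30 = -27 - 30 = -57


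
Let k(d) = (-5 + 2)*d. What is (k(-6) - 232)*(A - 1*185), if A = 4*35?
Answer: 9630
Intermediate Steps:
k(d) = -3*d
A = 140
(k(-6) - 232)*(A - 1*185) = (-3*(-6) - 232)*(140 - 1*185) = (18 - 232)*(140 - 185) = -214*(-45) = 9630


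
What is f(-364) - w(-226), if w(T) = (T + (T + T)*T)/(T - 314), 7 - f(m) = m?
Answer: 151133/270 ≈ 559.75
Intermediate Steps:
f(m) = 7 - m
w(T) = (T + 2*T**2)/(-314 + T) (w(T) = (T + (2*T)*T)/(-314 + T) = (T + 2*T**2)/(-314 + T))
f(-364) - w(-226) = (7 - 1*(-364)) - (-226)*(1 + 2*(-226))/(-314 - 226) = (7 + 364) - (-226)*(1 - 452)/(-540) = 371 - (-226)*(-1)*(-451)/540 = 371 - 1*(-50963/270) = 371 + 50963/270 = 151133/270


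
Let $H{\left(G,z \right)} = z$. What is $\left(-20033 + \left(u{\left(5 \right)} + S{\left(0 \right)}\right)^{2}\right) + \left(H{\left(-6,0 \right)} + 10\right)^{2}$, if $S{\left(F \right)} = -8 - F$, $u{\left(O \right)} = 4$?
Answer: $-19917$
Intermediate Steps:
$\left(-20033 + \left(u{\left(5 \right)} + S{\left(0 \right)}\right)^{2}\right) + \left(H{\left(-6,0 \right)} + 10\right)^{2} = \left(-20033 + \left(4 - 8\right)^{2}\right) + \left(0 + 10\right)^{2} = \left(-20033 + \left(4 + \left(-8 + 0\right)\right)^{2}\right) + 10^{2} = \left(-20033 + \left(4 - 8\right)^{2}\right) + 100 = \left(-20033 + \left(-4\right)^{2}\right) + 100 = \left(-20033 + 16\right) + 100 = -20017 + 100 = -19917$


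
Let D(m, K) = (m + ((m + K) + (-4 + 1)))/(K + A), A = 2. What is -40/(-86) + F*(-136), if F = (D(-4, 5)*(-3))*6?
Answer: -631444/301 ≈ -2097.8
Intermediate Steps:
D(m, K) = (-3 + K + 2*m)/(2 + K) (D(m, K) = (m + ((m + K) + (-4 + 1)))/(K + 2) = (m + ((K + m) - 3))/(2 + K) = (m + (-3 + K + m))/(2 + K) = (-3 + K + 2*m)/(2 + K))
F = 108/7 (F = (((-3 + 5 + 2*(-4))/(2 + 5))*(-3))*6 = (((-3 + 5 - 8)/7)*(-3))*6 = (((⅐)*(-6))*(-3))*6 = -6/7*(-3)*6 = (18/7)*6 = 108/7 ≈ 15.429)
-40/(-86) + F*(-136) = -40/(-86) + (108/7)*(-136) = -40*(-1/86) - 14688/7 = 20/43 - 14688/7 = -631444/301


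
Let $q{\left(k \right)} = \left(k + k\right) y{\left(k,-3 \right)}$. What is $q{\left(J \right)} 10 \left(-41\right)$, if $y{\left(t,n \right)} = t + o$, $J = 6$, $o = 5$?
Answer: $-54120$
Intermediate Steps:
$y{\left(t,n \right)} = 5 + t$ ($y{\left(t,n \right)} = t + 5 = 5 + t$)
$q{\left(k \right)} = 2 k \left(5 + k\right)$ ($q{\left(k \right)} = \left(k + k\right) \left(5 + k\right) = 2 k \left(5 + k\right)$)
$q{\left(J \right)} 10 \left(-41\right) = 2 \cdot 6 \left(5 + 6\right) 10 \left(-41\right) = 2 \cdot 6 \cdot 11 \cdot 10 \left(-41\right) = 132 \cdot 10 \left(-41\right) = 1320 \left(-41\right) = -54120$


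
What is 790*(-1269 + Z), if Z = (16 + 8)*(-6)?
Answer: -1116270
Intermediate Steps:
Z = -144 (Z = 24*(-6) = -144)
790*(-1269 + Z) = 790*(-1269 - 144) = 790*(-1413) = -1116270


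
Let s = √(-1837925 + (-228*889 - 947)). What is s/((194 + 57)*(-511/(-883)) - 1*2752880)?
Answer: -1766*I*√510391/2430664779 ≈ -0.00051906*I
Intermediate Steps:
s = 2*I*√510391 (s = √(-1837925 + (-202692 - 947)) = √(-1837925 - 203639) = √(-2041564) = 2*I*√510391 ≈ 1428.8*I)
s/((194 + 57)*(-511/(-883)) - 1*2752880) = (2*I*√510391)/((194 + 57)*(-511/(-883)) - 1*2752880) = (2*I*√510391)/(251*(-511*(-1/883)) - 2752880) = (2*I*√510391)/(251*(511/883) - 2752880) = (2*I*√510391)/(128261/883 - 2752880) = (2*I*√510391)/(-2430664779/883) = (2*I*√510391)*(-883/2430664779) = -1766*I*√510391/2430664779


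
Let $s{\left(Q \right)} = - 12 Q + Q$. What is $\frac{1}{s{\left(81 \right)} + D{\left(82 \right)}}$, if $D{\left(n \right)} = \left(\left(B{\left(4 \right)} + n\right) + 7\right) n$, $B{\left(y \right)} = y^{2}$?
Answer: $\frac{1}{7719} \approx 0.00012955$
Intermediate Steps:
$s{\left(Q \right)} = - 11 Q$
$D{\left(n \right)} = n \left(23 + n\right)$ ($D{\left(n \right)} = \left(\left(4^{2} + n\right) + 7\right) n = \left(\left(16 + n\right) + 7\right) n = \left(23 + n\right) n = n \left(23 + n\right)$)
$\frac{1}{s{\left(81 \right)} + D{\left(82 \right)}} = \frac{1}{\left(-11\right) 81 + 82 \left(23 + 82\right)} = \frac{1}{-891 + 82 \cdot 105} = \frac{1}{-891 + 8610} = \frac{1}{7719}$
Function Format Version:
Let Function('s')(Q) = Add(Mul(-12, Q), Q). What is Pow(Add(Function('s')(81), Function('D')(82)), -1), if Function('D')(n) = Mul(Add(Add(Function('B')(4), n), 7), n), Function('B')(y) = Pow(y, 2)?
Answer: Rational(1, 7719) ≈ 0.00012955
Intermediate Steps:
Function('s')(Q) = Mul(-11, Q)
Function('D')(n) = Mul(n, Add(23, n)) (Function('D')(n) = Mul(Add(Add(Pow(4, 2), n), 7), n) = Mul(Add(Add(16, n), 7), n) = Mul(Add(23, n), n) = Mul(n, Add(23, n)))
Pow(Add(Function('s')(81), Function('D')(82)), -1) = Pow(Add(Mul(-11, 81), Mul(82, Add(23, 82))), -1) = Pow(Add(-891, Mul(82, 105)), -1) = Pow(Add(-891, 8610), -1) = Pow(7719, -1) = Rational(1, 7719)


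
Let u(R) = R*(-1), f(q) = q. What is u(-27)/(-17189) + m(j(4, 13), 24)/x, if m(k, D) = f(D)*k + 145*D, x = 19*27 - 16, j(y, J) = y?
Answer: 61454445/8542933 ≈ 7.1936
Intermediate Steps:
u(R) = -R
x = 497 (x = 513 - 16 = 497)
m(k, D) = 145*D + D*k (m(k, D) = D*k + 145*D = 145*D + D*k)
u(-27)/(-17189) + m(j(4, 13), 24)/x = -1*(-27)/(-17189) + (24*(145 + 4))/497 = 27*(-1/17189) + (24*149)*(1/497) = -27/17189 + 3576*(1/497) = -27/17189 + 3576/497 = 61454445/8542933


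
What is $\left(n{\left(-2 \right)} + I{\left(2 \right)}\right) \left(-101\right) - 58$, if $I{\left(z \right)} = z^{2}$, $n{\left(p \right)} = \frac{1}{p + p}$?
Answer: $- \frac{1747}{4} \approx -436.75$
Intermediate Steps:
$n{\left(p \right)} = \frac{1}{2 p}$
$\left(n{\left(-2 \right)} + I{\left(2 \right)}\right) \left(-101\right) - 58 = \left(\frac{1}{2 \left(-2\right)} + 2^{2}\right) \left(-101\right) - 58 = \left(\frac{1}{2} \left(- \frac{1}{2}\right) + 4\right) \left(-101\right) - 58 = \left(- \frac{1}{4} + 4\right) \left(-101\right) - 58 = \frac{15}{4} \left(-101\right) - 58 = - \frac{1515}{4} - 58 = - \frac{1747}{4}$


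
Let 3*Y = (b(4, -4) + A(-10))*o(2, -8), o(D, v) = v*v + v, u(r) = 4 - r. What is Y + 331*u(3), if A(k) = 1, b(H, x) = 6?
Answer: 1385/3 ≈ 461.67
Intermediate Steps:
o(D, v) = v + v² (o(D, v) = v² + v = v + v²)
Y = 392/3 (Y = ((6 + 1)*(-8*(1 - 8)))/3 = (7*(-8*(-7)))/3 = (7*56)/3 = (⅓)*392 = 392/3 ≈ 130.67)
Y + 331*u(3) = 392/3 + 331*(4 - 1*3) = 392/3 + 331*(4 - 3) = 392/3 + 331*1 = 392/3 + 331 = 1385/3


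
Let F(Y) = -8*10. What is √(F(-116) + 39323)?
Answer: √39243 ≈ 198.10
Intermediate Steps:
F(Y) = -80
√(F(-116) + 39323) = √(-80 + 39323) = √39243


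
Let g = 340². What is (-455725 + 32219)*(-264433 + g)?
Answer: 63031668498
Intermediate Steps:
g = 115600
(-455725 + 32219)*(-264433 + g) = (-455725 + 32219)*(-264433 + 115600) = -423506*(-148833) = 63031668498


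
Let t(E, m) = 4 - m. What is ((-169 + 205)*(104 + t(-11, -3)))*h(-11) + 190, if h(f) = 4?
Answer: 16174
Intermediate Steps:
((-169 + 205)*(104 + t(-11, -3)))*h(-11) + 190 = ((-169 + 205)*(104 + (4 - 1*(-3))))*4 + 190 = (36*(104 + (4 + 3)))*4 + 190 = (36*(104 + 7))*4 + 190 = (36*111)*4 + 190 = 3996*4 + 190 = 15984 + 190 = 16174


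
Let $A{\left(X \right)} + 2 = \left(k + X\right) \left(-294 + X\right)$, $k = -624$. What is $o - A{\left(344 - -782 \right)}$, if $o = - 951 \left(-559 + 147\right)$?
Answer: $-25850$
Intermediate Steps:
$o = 391812$ ($o = \left(-951\right) \left(-412\right) = 391812$)
$A{\left(X \right)} = -2 + \left(-624 + X\right) \left(-294 + X\right)$
$o - A{\left(344 - -782 \right)} = 391812 - \left(183454 + \left(344 - -782\right)^{2} - 918 \left(344 - -782\right)\right) = 391812 - \left(183454 + \left(344 + 782\right)^{2} - 918 \left(344 + 782\right)\right) = 391812 - \left(183454 + 1126^{2} - 1033668\right) = 391812 - \left(183454 + 1267876 - 1033668\right) = 391812 - 417662 = -25850$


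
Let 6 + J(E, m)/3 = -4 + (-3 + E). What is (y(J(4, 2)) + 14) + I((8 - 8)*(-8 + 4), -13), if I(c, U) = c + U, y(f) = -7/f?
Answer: 34/27 ≈ 1.2593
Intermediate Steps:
J(E, m) = -39 + 3*E (J(E, m) = -18 + 3*(-4 + (-3 + E)) = -18 + 3*(-7 + E) = -18 + (-21 + 3*E) = -39 + 3*E)
I(c, U) = U + c
(y(J(4, 2)) + 14) + I((8 - 8)*(-8 + 4), -13) = (-7/(-39 + 3*4) + 14) + (-13 + (8 - 8)*(-8 + 4)) = (-7/(-39 + 12) + 14) + (-13 + 0*(-4)) = (-7/(-27) + 14) + (-13 + 0) = (-7*(-1/27) + 14) - 13 = (7/27 + 14) - 13 = 385/27 - 13 = 34/27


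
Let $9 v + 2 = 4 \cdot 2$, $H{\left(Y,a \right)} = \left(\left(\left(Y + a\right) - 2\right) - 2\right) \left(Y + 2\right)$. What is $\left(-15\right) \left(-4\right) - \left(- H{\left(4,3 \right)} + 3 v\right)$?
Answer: $76$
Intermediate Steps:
$H{\left(Y,a \right)} = \left(2 + Y\right) \left(-4 + Y + a\right)$ ($H{\left(Y,a \right)} = \left(\left(-2 + Y + a\right) - 2\right) \left(2 + Y\right) = \left(-4 + Y + a\right) \left(2 + Y\right) = \left(2 + Y\right) \left(-4 + Y + a\right)$)
$v = \frac{2}{3}$ ($v = - \frac{2}{9} + \frac{4 \cdot 2}{9} = - \frac{2}{9} + \frac{1}{9} \cdot 8 = - \frac{2}{9} + \frac{8}{9} = \frac{2}{3} \approx 0.66667$)
$\left(-15\right) \left(-4\right) - \left(- H{\left(4,3 \right)} + 3 v\right) = \left(-15\right) \left(-4\right) + \left(\left(-8 + 4^{2} - 8 + 2 \cdot 3 + 4 \cdot 3\right) - 2\right) = 60 + \left(\left(-8 + 16 - 8 + 6 + 12\right) - 2\right) = 60 + \left(18 - 2\right) = 60 + 16 = 76$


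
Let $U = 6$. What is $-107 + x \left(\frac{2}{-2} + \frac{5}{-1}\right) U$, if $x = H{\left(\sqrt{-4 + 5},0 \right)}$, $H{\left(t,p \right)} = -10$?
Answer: $253$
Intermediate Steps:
$x = -10$
$-107 + x \left(\frac{2}{-2} + \frac{5}{-1}\right) U = -107 - 10 \left(\frac{2}{-2} + \frac{5}{-1}\right) 6 = -107 - 10 \left(2 \left(- \frac{1}{2}\right) + 5 \left(-1\right)\right) 6 = -107 - 10 \left(-1 - 5\right) 6 = -107 - 10 \left(\left(-6\right) 6\right) = -107 - -360 = -107 + 360 = 253$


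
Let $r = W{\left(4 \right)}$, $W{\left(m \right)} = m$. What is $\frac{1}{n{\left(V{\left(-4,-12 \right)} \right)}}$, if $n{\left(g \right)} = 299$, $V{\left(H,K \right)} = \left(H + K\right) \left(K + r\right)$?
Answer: $\frac{1}{299} \approx 0.0033445$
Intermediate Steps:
$r = 4$
$V{\left(H,K \right)} = \left(4 + K\right) \left(H + K\right)$ ($V{\left(H,K \right)} = \left(H + K\right) \left(K + 4\right) = \left(H + K\right) \left(4 + K\right) = \left(4 + K\right) \left(H + K\right)$)
$\frac{1}{n{\left(V{\left(-4,-12 \right)} \right)}} = \frac{1}{299}$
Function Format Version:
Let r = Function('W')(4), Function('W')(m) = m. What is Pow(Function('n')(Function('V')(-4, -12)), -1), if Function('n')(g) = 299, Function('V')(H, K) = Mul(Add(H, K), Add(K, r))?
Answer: Rational(1, 299) ≈ 0.0033445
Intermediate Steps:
r = 4
Function('V')(H, K) = Mul(Add(4, K), Add(H, K)) (Function('V')(H, K) = Mul(Add(H, K), Add(K, 4)) = Mul(Add(H, K), Add(4, K)) = Mul(Add(4, K), Add(H, K)))
Pow(Function('n')(Function('V')(-4, -12)), -1) = Pow(299, -1) = Rational(1, 299)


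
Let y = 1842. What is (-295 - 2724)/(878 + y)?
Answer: -3019/2720 ≈ -1.1099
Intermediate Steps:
(-295 - 2724)/(878 + y) = (-295 - 2724)/(878 + 1842) = -3019/2720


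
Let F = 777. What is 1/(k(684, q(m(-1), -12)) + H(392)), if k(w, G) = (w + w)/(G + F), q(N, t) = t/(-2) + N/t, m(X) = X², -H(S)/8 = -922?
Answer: 9395/69313936 ≈ 0.00013554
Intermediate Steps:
H(S) = 7376 (H(S) = -8*(-922) = 7376)
q(N, t) = -t/2 + N/t (q(N, t) = t*(-½) + N/t = -t/2 + N/t)
k(w, G) = 2*w/(777 + G) (k(w, G) = (w + w)/(G + 777) = (2*w)/(777 + G) = 2*w/(777 + G))
1/(k(684, q(m(-1), -12)) + H(392)) = 1/(2*684/(777 + (-½*(-12) + (-1)²/(-12))) + 7376) = 1/(2*684/(777 + (6 + 1*(-1/12))) + 7376) = 1/(2*684/(777 + (6 - 1/12)) + 7376) = 1/(2*684/(777 + 71/12) + 7376) = 1/(2*684/(9395/12) + 7376) = 1/(2*684*(12/9395) + 7376) = 1/(16416/9395 + 7376) = 1/(69313936/9395) = 9395/69313936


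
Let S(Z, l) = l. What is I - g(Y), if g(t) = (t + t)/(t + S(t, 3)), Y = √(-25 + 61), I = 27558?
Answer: 82670/3 ≈ 27557.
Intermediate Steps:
Y = 6 (Y = √36 = 6)
g(t) = 2*t/(3 + t) (g(t) = (t + t)/(t + 3) = (2*t)/(3 + t) = 2*t/(3 + t))
I - g(Y) = 27558 - 2*6/(3 + 6) = 27558 - 2*6/9 = 27558 - 1*4/3 = 27558 - 4/3 = 82670/3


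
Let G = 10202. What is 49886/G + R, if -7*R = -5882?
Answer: 30178683/35707 ≈ 845.18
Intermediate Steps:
R = 5882/7 (R = -1/7*(-5882) = 5882/7 ≈ 840.29)
49886/G + R = 49886/10202 + 5882/7 = 49886*(1/10202) + 5882/7 = 24943/5101 + 5882/7 = 30178683/35707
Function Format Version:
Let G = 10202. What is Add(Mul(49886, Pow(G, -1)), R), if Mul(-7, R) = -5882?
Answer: Rational(30178683, 35707) ≈ 845.18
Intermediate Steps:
R = Rational(5882, 7) (R = Mul(Rational(-1, 7), -5882) = Rational(5882, 7) ≈ 840.29)
Add(Mul(49886, Pow(G, -1)), R) = Add(Mul(49886, Pow(10202, -1)), Rational(5882, 7)) = Add(Mul(49886, Rational(1, 10202)), Rational(5882, 7)) = Add(Rational(24943, 5101), Rational(5882, 7)) = Rational(30178683, 35707)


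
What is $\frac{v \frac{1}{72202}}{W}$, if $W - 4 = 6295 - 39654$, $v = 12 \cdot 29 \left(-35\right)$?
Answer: $\frac{174}{34404253} \approx 5.0575 \cdot 10^{-6}$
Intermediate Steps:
$v = -12180$ ($v = 348 \left(-35\right) = -12180$)
$W = -33355$ ($W = 4 + \left(6295 - 39654\right) = 4 - 33359 = -33355$)
$\frac{v \frac{1}{72202}}{W} = \frac{\left(-12180\right) \frac{1}{72202}}{-33355} = \left(-12180\right) \frac{1}{72202} \left(- \frac{1}{33355}\right) = \left(- \frac{6090}{36101}\right) \left(- \frac{1}{33355}\right) = \frac{174}{34404253}$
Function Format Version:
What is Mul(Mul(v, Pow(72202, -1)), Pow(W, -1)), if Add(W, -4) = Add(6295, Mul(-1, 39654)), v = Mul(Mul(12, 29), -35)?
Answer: Rational(174, 34404253) ≈ 5.0575e-6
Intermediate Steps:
v = -12180 (v = Mul(348, -35) = -12180)
W = -33355 (W = Add(4, Add(6295, Mul(-1, 39654))) = Add(4, Add(6295, -39654)) = Add(4, -33359) = -33355)
Mul(Mul(v, Pow(72202, -1)), Pow(W, -1)) = Mul(Mul(-12180, Pow(72202, -1)), Pow(-33355, -1)) = Mul(Mul(-12180, Rational(1, 72202)), Rational(-1, 33355)) = Mul(Rational(-6090, 36101), Rational(-1, 33355)) = Rational(174, 34404253)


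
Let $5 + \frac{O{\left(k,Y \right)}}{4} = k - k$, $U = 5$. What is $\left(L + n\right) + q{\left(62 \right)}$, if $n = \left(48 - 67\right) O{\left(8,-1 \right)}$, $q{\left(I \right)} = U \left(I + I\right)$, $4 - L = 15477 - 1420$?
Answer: $-13053$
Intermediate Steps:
$L = -14053$ ($L = 4 - \left(15477 - 1420\right) = 4 - 14057 = -14053$)
$q{\left(I \right)} = 10 I$ ($q{\left(I \right)} = 5 \left(I + I\right) = 5 \cdot 2 I = 10 I$)
$O{\left(k,Y \right)} = -20$ ($O{\left(k,Y \right)} = -20 + 4 \left(k - k\right) = -20 + 4 \cdot 0 = -20 + 0 = -20$)
$n = 380$ ($n = \left(48 - 67\right) \left(-20\right) = \left(-19\right) \left(-20\right) = 380$)
$\left(L + n\right) + q{\left(62 \right)} = \left(-14053 + 380\right) + 10 \cdot 62 = -13673 + 620 = -13053$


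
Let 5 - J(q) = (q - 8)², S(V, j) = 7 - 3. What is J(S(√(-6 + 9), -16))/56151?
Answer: -11/56151 ≈ -0.00019590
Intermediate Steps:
S(V, j) = 4
J(q) = 5 - (-8 + q)² (J(q) = 5 - (q - 8)² = 5 - (-8 + q)²)
J(S(√(-6 + 9), -16))/56151 = (5 - (-8 + 4)²)/56151 = (5 - 1*(-4)²)*(1/56151) = (5 - 1*16)*(1/56151) = (5 - 16)*(1/56151) = -11*1/56151 = -11/56151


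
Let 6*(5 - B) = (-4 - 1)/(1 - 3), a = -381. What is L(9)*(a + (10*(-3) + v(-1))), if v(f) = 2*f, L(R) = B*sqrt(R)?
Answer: -22715/4 ≈ -5678.8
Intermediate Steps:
B = 55/12 (B = 5 - (-4 - 1)/(6*(1 - 3)) = 5 - (-5)/(6*(-2)) = 5 - (-5)*(-1)/(6*2) = 5 - 1/6*5/2 = 5 - 5/12 = 55/12 ≈ 4.5833)
L(R) = 55*sqrt(R)/12
L(9)*(a + (10*(-3) + v(-1))) = (55*sqrt(9)/12)*(-381 + (10*(-3) + 2*(-1))) = ((55/12)*3)*(-381 + (-30 - 2)) = 55*(-381 - 32)/4 = (55/4)*(-413) = -22715/4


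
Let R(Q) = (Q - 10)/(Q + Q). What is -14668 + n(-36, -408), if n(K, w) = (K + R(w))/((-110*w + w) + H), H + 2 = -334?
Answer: -264133848463/18007488 ≈ -14668.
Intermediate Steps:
H = -336 (H = -2 - 334 = -336)
R(Q) = (-10 + Q)/(2*Q) (R(Q) = (-10 + Q)/((2*Q)) = (-10 + Q)*(1/(2*Q)) = (-10 + Q)/(2*Q))
n(K, w) = (K + (-10 + w)/(2*w))/(-336 - 109*w) (n(K, w) = (K + (-10 + w)/(2*w))/((-110*w + w) - 336) = (K + (-10 + w)/(2*w))/(-109*w - 336) = (K + (-10 + w)/(2*w))/(-336 - 109*w))
-14668 + n(-36, -408) = -14668 + (5 - ½*(-408) - 1*(-36)*(-408))/((-408)*(336 + 109*(-408))) = -14668 - (5 + 204 - 14688)/(408*(336 - 44472)) = -14668 - 1/408*(-14479)/(-44136) = -14668 - 1/408*(-1/44136)*(-14479) = -14668 - 14479/18007488 = -264133848463/18007488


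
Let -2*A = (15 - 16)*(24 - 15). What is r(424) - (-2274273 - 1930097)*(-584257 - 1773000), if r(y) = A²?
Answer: -39643122452279/4 ≈ -9.9108e+12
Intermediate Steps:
A = 9/2 (A = -(15 - 16)*(24 - 15)/2 = -(-1)*9/2 = -½*(-9) = 9/2 ≈ 4.5000)
r(y) = 81/4 (r(y) = (9/2)² = 81/4)
r(424) - (-2274273 - 1930097)*(-584257 - 1773000) = 81/4 - (-2274273 - 1930097)*(-584257 - 1773000) = 81/4 - (-4204370)*(-2357257) = 81/4 - 1*9910780613090 = 81/4 - 9910780613090 = -39643122452279/4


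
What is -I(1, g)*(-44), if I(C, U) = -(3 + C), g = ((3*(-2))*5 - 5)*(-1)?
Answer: -176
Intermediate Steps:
g = 35 (g = (-6*5 - 5)*(-1) = (-30 - 5)*(-1) = -35*(-1) = 35)
I(C, U) = -3 - C
-I(1, g)*(-44) = -(-3 - 1*1)*(-44) = -(-3 - 1)*(-44) = -1*(-4)*(-44) = 4*(-44) = -176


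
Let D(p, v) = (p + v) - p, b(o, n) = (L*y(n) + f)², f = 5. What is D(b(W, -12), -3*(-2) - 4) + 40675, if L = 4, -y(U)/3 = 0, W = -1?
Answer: 40677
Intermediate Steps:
y(U) = 0 (y(U) = -3*0 = 0)
b(o, n) = 25 (b(o, n) = (4*0 + 5)² = (0 + 5)² = 5² = 25)
D(p, v) = v
D(b(W, -12), -3*(-2) - 4) + 40675 = (-3*(-2) - 4) + 40675 = (6 - 4) + 40675 = 2 + 40675 = 40677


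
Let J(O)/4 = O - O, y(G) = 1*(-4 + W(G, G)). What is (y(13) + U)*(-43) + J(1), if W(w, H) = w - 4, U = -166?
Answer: 6923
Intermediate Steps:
W(w, H) = -4 + w
y(G) = -8 + G (y(G) = 1*(-4 + (-4 + G)) = 1*(-8 + G) = -8 + G)
J(O) = 0 (J(O) = 4*(O - O) = 4*0 = 0)
(y(13) + U)*(-43) + J(1) = ((-8 + 13) - 166)*(-43) + 0 = (5 - 166)*(-43) + 0 = -161*(-43) + 0 = 6923 + 0 = 6923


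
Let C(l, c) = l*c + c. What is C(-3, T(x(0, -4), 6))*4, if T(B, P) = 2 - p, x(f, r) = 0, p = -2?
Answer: -32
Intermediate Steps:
T(B, P) = 4 (T(B, P) = 2 - 1*(-2) = 2 + 2 = 4)
C(l, c) = c + c*l (C(l, c) = c*l + c = c + c*l)
C(-3, T(x(0, -4), 6))*4 = (4*(1 - 3))*4 = (4*(-2))*4 = -8*4 = -32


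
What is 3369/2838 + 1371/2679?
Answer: 1435161/844778 ≈ 1.6989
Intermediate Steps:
3369/2838 + 1371/2679 = 3369*(1/2838) + 1371*(1/2679) = 1123/946 + 457/893 = 1435161/844778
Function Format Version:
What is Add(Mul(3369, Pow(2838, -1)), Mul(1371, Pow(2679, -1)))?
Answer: Rational(1435161, 844778) ≈ 1.6989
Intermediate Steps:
Add(Mul(3369, Pow(2838, -1)), Mul(1371, Pow(2679, -1))) = Add(Mul(3369, Rational(1, 2838)), Mul(1371, Rational(1, 2679))) = Add(Rational(1123, 946), Rational(457, 893)) = Rational(1435161, 844778)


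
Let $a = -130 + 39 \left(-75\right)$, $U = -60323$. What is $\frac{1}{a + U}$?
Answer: $- \frac{1}{63378} \approx -1.5778 \cdot 10^{-5}$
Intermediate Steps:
$a = -3055$ ($a = -130 - 2925 = -3055$)
$\frac{1}{a + U} = \frac{1}{-3055 - 60323} = \frac{1}{-63378} = - \frac{1}{63378}$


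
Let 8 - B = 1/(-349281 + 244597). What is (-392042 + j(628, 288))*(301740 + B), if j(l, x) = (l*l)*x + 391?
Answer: 3575496682663832653/104684 ≈ 3.4155e+13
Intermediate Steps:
j(l, x) = 391 + x*l² (j(l, x) = l²*x + 391 = x*l² + 391 = 391 + x*l²)
B = 837473/104684 (B = 8 - 1/(-349281 + 244597) = 8 - 1/(-104684) = 8 - 1*(-1/104684) = 8 + 1/104684 = 837473/104684 ≈ 8.0000)
(-392042 + j(628, 288))*(301740 + B) = (-392042 + (391 + 288*628²))*(301740 + 837473/104684) = (-392042 + (391 + 288*394384))*(31588187633/104684) = (-392042 + (391 + 113582592))*(31588187633/104684) = (-392042 + 113582983)*(31588187633/104684) = 113190941*(31588187633/104684) = 3575496682663832653/104684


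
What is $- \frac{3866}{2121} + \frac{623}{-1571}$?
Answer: $- \frac{7394869}{3332091} \approx -2.2193$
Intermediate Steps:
$- \frac{3866}{2121} + \frac{623}{-1571} = \left(-3866\right) \frac{1}{2121} + 623 \left(- \frac{1}{1571}\right) = - \frac{3866}{2121} - \frac{623}{1571} = - \frac{7394869}{3332091}$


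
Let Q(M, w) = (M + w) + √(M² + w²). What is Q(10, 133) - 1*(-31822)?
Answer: 31965 + √17789 ≈ 32098.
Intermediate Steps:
Q(M, w) = M + w + √(M² + w²)
Q(10, 133) - 1*(-31822) = (10 + 133 + √(10² + 133²)) - 1*(-31822) = (10 + 133 + √(100 + 17689)) + 31822 = (10 + 133 + √17789) + 31822 = (143 + √17789) + 31822 = 31965 + √17789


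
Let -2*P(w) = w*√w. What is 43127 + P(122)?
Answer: 43127 - 61*√122 ≈ 42453.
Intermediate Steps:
P(w) = -w^(3/2)/2 (P(w) = -w*√w/2 = -w^(3/2)/2)
43127 + P(122) = 43127 - 61*√122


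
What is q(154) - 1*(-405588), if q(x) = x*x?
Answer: 429304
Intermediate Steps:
q(x) = x²
q(154) - 1*(-405588) = 154² - 1*(-405588) = 23716 + 405588 = 429304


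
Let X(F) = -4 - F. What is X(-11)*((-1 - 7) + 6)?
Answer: -14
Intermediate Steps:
X(-11)*((-1 - 7) + 6) = (-4 - 1*(-11))*((-1 - 7) + 6) = (-4 + 11)*(-8 + 6) = 7*(-2) = -14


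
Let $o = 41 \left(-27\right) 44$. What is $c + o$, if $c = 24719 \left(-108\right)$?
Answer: $-2718360$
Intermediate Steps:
$o = -48708$ ($o = \left(-1107\right) 44 = -48708$)
$c = -2669652$
$c + o = -2669652 - 48708 = -2718360$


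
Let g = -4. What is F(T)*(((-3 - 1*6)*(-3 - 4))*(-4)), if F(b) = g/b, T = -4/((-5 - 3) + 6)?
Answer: 504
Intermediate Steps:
T = 2 (T = -4/(-8 + 6) = -4/(-2) = -4*(-1/2) = 2)
F(b) = -4/b
F(T)*(((-3 - 1*6)*(-3 - 4))*(-4)) = (-4/2)*(((-3 - 1*6)*(-3 - 4))*(-4)) = (-4*1/2)*(((-3 - 6)*(-7))*(-4)) = -2*(-9*(-7))*(-4) = -126*(-4) = -2*(-252) = 504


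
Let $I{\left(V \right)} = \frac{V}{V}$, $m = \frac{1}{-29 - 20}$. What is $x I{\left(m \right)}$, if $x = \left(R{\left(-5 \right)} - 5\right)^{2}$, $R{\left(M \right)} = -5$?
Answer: $100$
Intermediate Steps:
$m = - \frac{1}{49}$ ($m = \frac{1}{-49} = - \frac{1}{49} \approx -0.020408$)
$I{\left(V \right)} = 1$
$x = 100$ ($x = \left(-5 - 5\right)^{2} = \left(-10\right)^{2} = 100$)
$x I{\left(m \right)} = 100 \cdot 1 = 100$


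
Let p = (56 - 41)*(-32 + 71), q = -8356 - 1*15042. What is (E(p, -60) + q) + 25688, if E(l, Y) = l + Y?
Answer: 2815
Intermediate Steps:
q = -23398 (q = -8356 - 15042 = -23398)
p = 585 (p = 15*39 = 585)
E(l, Y) = Y + l
(E(p, -60) + q) + 25688 = ((-60 + 585) - 23398) + 25688 = (525 - 23398) + 25688 = -22873 + 25688 = 2815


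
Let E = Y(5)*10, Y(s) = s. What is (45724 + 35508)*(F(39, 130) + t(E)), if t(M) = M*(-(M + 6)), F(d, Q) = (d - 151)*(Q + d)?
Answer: -1765008896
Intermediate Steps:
F(d, Q) = (-151 + d)*(Q + d)
E = 50 (E = 5*10 = 50)
t(M) = M*(-6 - M) (t(M) = M*(-(6 + M)) = M*(-6 - M))
(45724 + 35508)*(F(39, 130) + t(E)) = (45724 + 35508)*((39² - 151*130 - 151*39 + 130*39) - 1*50*(6 + 50)) = 81232*((1521 - 19630 - 5889 + 5070) - 1*50*56) = 81232*(-18928 - 2800) = 81232*(-21728) = -1765008896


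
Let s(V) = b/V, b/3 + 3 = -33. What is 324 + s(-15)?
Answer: 1656/5 ≈ 331.20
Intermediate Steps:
b = -108 (b = -9 + 3*(-33) = -9 - 99 = -108)
s(V) = -108/V
324 + s(-15) = 324 - 108/(-15) = 324 - 108*(-1/15) = 324 + 36/5 = 1656/5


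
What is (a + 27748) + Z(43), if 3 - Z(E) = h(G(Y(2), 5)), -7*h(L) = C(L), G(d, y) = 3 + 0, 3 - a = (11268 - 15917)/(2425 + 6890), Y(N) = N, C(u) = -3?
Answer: 1809704168/65205 ≈ 27754.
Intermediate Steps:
a = 32594/9315 (a = 3 - (11268 - 15917)/(2425 + 6890) = 3 - (-4649)/9315 = 3 - 1*(-4649/9315) = 3 + 4649/9315 = 32594/9315 ≈ 3.4991)
G(d, y) = 3
h(L) = 3/7 (h(L) = -⅐*(-3) = 3/7)
Z(E) = 18/7 (Z(E) = 3 - 1*3/7 = 3 - 3/7 = 18/7)
(a + 27748) + Z(43) = (32594/9315 + 27748) + 18/7 = 258505214/9315 + 18/7 = 1809704168/65205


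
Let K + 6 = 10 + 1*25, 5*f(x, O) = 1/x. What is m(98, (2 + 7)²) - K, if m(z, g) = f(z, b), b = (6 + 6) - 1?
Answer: -14209/490 ≈ -28.998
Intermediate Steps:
b = 11 (b = 12 - 1 = 11)
f(x, O) = 1/(5*x)
m(z, g) = 1/(5*z)
K = 29 (K = -6 + (10 + 1*25) = -6 + (10 + 25) = -6 + 35 = 29)
m(98, (2 + 7)²) - K = (⅕)/98 - 1*29 = (⅕)*(1/98) - 29 = 1/490 - 29 = -14209/490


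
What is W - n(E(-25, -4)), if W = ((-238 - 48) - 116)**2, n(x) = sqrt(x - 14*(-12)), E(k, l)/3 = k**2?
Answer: 161604 - 3*sqrt(227) ≈ 1.6156e+5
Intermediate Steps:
E(k, l) = 3*k**2
n(x) = sqrt(168 + x) (n(x) = sqrt(x + 168) = sqrt(168 + x))
W = 161604 (W = (-286 - 116)**2 = (-402)**2 = 161604)
W - n(E(-25, -4)) = 161604 - sqrt(168 + 3*(-25)**2) = 161604 - sqrt(168 + 3*625) = 161604 - sqrt(168 + 1875) = 161604 - sqrt(2043) = 161604 - 3*sqrt(227)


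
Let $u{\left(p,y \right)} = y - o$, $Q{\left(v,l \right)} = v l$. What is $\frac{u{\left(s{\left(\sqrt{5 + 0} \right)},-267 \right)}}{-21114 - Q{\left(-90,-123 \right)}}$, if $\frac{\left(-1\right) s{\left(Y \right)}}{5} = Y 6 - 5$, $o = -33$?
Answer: $\frac{13}{1788} \approx 0.0072707$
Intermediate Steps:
$s{\left(Y \right)} = 25 - 30 Y$ ($s{\left(Y \right)} = - 5 \left(Y 6 - 5\right) = - 5 \left(6 Y - 5\right) = - 5 \left(-5 + 6 Y\right) = 25 - 30 Y$)
$Q{\left(v,l \right)} = l v$
$u{\left(p,y \right)} = 33 + y$ ($u{\left(p,y \right)} = y - -33 = y + 33 = 33 + y$)
$\frac{u{\left(s{\left(\sqrt{5 + 0} \right)},-267 \right)}}{-21114 - Q{\left(-90,-123 \right)}} = \frac{33 - 267}{-21114 - \left(-123\right) \left(-90\right)} = - \frac{234}{-21114 - 11070} = - \frac{234}{-32184} = \left(-234\right) \left(- \frac{1}{32184}\right) = \frac{13}{1788}$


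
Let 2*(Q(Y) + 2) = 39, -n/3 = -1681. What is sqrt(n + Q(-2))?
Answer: sqrt(20242)/2 ≈ 71.137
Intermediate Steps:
n = 5043 (n = -3*(-1681) = 5043)
Q(Y) = 35/2 (Q(Y) = -2 + (1/2)*39 = -2 + 39/2 = 35/2)
sqrt(n + Q(-2)) = sqrt(5043 + 35/2) = sqrt(10121/2) = sqrt(20242)/2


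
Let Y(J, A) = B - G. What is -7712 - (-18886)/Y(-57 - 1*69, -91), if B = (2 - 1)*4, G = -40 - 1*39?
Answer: -621210/83 ≈ -7484.5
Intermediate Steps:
G = -79 (G = -40 - 39 = -79)
B = 4 (B = 1*4 = 4)
Y(J, A) = 83 (Y(J, A) = 4 - 1*(-79) = 4 + 79 = 83)
-7712 - (-18886)/Y(-57 - 1*69, -91) = -7712 - (-18886)/83 = -7712 - 1*(-18886/83) = -7712 + 18886/83 = -621210/83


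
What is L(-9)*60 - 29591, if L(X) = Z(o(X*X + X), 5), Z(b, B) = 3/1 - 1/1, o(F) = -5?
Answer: -29471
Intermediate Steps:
Z(b, B) = 2 (Z(b, B) = 3*1 - 1*1 = 3 - 1 = 2)
L(X) = 2
L(-9)*60 - 29591 = 2*60 - 29591 = 120 - 29591 = -29471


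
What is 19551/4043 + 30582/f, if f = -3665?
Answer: -51988611/14817595 ≈ -3.5086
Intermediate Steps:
19551/4043 + 30582/f = 19551/4043 + 30582/(-3665) = 19551*(1/4043) + 30582*(-1/3665) = 19551/4043 - 30582/3665 = -51988611/14817595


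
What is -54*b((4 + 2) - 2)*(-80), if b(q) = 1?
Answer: 4320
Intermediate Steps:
-54*b((4 + 2) - 2)*(-80) = -54*1*(-80) = -54*(-80) = 4320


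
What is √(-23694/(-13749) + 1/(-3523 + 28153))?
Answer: √21958670502290670/112879290 ≈ 1.3128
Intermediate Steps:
√(-23694/(-13749) + 1/(-3523 + 28153)) = √(-23694*(-1/13749) + 1/24630) = √(7898/4583 + 1/24630) = √(194532323/112879290) = √21958670502290670/112879290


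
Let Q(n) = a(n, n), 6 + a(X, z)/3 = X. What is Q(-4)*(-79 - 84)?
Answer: 4890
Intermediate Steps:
a(X, z) = -18 + 3*X
Q(n) = -18 + 3*n
Q(-4)*(-79 - 84) = (-18 + 3*(-4))*(-79 - 84) = (-18 - 12)*(-163) = -30*(-163) = 4890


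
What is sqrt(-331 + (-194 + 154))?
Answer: I*sqrt(371) ≈ 19.261*I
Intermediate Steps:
sqrt(-331 + (-194 + 154)) = sqrt(-331 - 40) = sqrt(-371) = I*sqrt(371)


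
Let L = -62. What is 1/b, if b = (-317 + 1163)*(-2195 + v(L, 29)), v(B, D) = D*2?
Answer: -1/1807902 ≈ -5.5313e-7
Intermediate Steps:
v(B, D) = 2*D
b = -1807902 (b = (-317 + 1163)*(-2195 + 2*29) = 846*(-2195 + 58) = 846*(-2137) = -1807902)
1/b = 1/(-1807902) = -1/1807902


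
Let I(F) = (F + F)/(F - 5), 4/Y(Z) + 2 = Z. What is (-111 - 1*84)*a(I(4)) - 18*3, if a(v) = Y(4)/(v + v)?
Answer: -237/8 ≈ -29.625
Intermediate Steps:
Y(Z) = 4/(-2 + Z)
I(F) = 2*F/(-5 + F) (I(F) = (2*F)/(-5 + F) = 2*F/(-5 + F))
a(v) = 1/v (a(v) = (4/(-2 + 4))/(v + v) = (4/2)/((2*v)) = (4*(½))*(1/(2*v)) = 2*(1/(2*v)) = 1/v)
(-111 - 1*84)*a(I(4)) - 18*3 = (-111 - 1*84)/((2*4/(-5 + 4))) - 18*3 = (-111 - 84)/((2*4/(-1))) - 54 = -195/(2*4*(-1)) - 54 = -195/(-8) - 54 = -195*(-⅛) - 54 = 195/8 - 54 = -237/8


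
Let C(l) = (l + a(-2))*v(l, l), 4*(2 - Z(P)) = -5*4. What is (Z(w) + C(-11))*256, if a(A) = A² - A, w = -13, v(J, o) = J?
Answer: 15872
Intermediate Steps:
Z(P) = 7 (Z(P) = 2 - (-5)*4/4 = 2 - ¼*(-20) = 2 + 5 = 7)
C(l) = l*(6 + l) (C(l) = (l - 2*(-1 - 2))*l = (l - 2*(-3))*l = (l + 6)*l = (6 + l)*l = l*(6 + l))
(Z(w) + C(-11))*256 = (7 - 11*(6 - 11))*256 = (7 - 11*(-5))*256 = (7 + 55)*256 = 62*256 = 15872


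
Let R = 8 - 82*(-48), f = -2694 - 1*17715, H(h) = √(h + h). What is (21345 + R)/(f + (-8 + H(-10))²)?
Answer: 25289*I/(-20365*I + 32*√5) ≈ -1.2418 + 0.0043631*I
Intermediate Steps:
H(h) = √2*√h (H(h) = √(2*h) = √2*√h)
f = -20409 (f = -2694 - 17715 = -20409)
R = 3944 (R = 8 + 3936 = 3944)
(21345 + R)/(f + (-8 + H(-10))²) = (21345 + 3944)/(-20409 + (-8 + √2*√(-10))²) = 25289/(-20409 + (-8 + √2*(I*√10))²) = 25289/(-20409 + (-8 + 2*I*√5)²)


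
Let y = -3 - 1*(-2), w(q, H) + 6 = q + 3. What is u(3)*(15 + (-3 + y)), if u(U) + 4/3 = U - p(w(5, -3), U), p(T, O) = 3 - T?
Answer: 22/3 ≈ 7.3333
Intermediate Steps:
w(q, H) = -3 + q (w(q, H) = -6 + (q + 3) = -6 + (3 + q) = -3 + q)
y = -1 (y = -3 + 2 = -1)
u(U) = -7/3 + U (u(U) = -4/3 + (U - (3 - (-3 + 5))) = -4/3 + (U - (3 - 1*2)) = -4/3 + (U - (3 - 2)) = -4/3 + (U - 1*1) = -4/3 + (U - 1) = -4/3 + (-1 + U) = -7/3 + U)
u(3)*(15 + (-3 + y)) = (-7/3 + 3)*(15 + (-3 - 1)) = 2*(15 - 4)/3 = (⅔)*11 = 22/3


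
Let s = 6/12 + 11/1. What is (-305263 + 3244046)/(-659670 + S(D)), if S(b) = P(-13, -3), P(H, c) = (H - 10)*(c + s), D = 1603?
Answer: -5877566/1319731 ≈ -4.4536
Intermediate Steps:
s = 23/2 (s = 6*(1/12) + 11*1 = ½ + 11 = 23/2 ≈ 11.500)
P(H, c) = (-10 + H)*(23/2 + c) (P(H, c) = (H - 10)*(c + 23/2) = (-10 + H)*(23/2 + c))
S(b) = -391/2 (S(b) = -115 - 10*(-3) + (23/2)*(-13) - 13*(-3) = -115 + 30 - 299/2 + 39 = -391/2)
(-305263 + 3244046)/(-659670 + S(D)) = (-305263 + 3244046)/(-659670 - 391/2) = 2938783/(-1319731/2) = 2938783*(-2/1319731) = -5877566/1319731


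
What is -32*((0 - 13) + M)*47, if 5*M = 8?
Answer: 85728/5 ≈ 17146.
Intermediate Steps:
M = 8/5 (M = (⅕)*8 = 8/5 ≈ 1.6000)
-32*((0 - 13) + M)*47 = -32*((0 - 13) + 8/5)*47 = -32*(-13 + 8/5)*47 = -32*(-57/5)*47 = (1824/5)*47 = 85728/5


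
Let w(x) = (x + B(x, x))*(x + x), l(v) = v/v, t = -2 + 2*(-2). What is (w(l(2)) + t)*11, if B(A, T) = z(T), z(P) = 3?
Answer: 22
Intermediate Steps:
t = -6 (t = -2 - 4 = -6)
l(v) = 1
B(A, T) = 3
w(x) = 2*x*(3 + x) (w(x) = (x + 3)*(x + x) = (3 + x)*(2*x) = 2*x*(3 + x))
(w(l(2)) + t)*11 = (2*1*(3 + 1) - 6)*11 = (2*1*4 - 6)*11 = (8 - 6)*11 = 2*11 = 22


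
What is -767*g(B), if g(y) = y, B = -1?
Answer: 767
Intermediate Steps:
-767*g(B) = -767*(-1) = 767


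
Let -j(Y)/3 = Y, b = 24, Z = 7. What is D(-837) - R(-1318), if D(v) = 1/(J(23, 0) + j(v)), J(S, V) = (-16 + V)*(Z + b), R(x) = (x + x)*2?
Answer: 10623081/2015 ≈ 5272.0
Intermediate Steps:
j(Y) = -3*Y
R(x) = 4*x (R(x) = (2*x)*2 = 4*x)
J(S, V) = -496 + 31*V (J(S, V) = (-16 + V)*(7 + 24) = (-16 + V)*31 = -496 + 31*V)
D(v) = 1/(-496 - 3*v) (D(v) = 1/((-496 + 31*0) - 3*v) = 1/((-496 + 0) - 3*v) = 1/(-496 - 3*v))
D(-837) - R(-1318) = -1/(496 + 3*(-837)) - 4*(-1318) = -1/(496 - 2511) - 1*(-5272) = -1/(-2015) + 5272 = -1*(-1/2015) + 5272 = 1/2015 + 5272 = 10623081/2015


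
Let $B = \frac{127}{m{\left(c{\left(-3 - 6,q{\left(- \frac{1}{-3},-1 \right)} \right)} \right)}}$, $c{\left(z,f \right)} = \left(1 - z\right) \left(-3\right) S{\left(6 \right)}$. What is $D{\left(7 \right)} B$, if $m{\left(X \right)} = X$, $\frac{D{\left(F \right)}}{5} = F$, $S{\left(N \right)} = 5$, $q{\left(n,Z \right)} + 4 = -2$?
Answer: $- \frac{889}{30} \approx -29.633$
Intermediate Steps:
$q{\left(n,Z \right)} = -6$ ($q{\left(n,Z \right)} = -4 - 2 = -6$)
$D{\left(F \right)} = 5 F$
$c{\left(z,f \right)} = -15 + 15 z$ ($c{\left(z,f \right)} = \left(1 - z\right) \left(-3\right) 5 = \left(-3 + 3 z\right) 5 = -15 + 15 z$)
$B = - \frac{127}{150}$ ($B = \frac{127}{-15 + 15 \left(-3 - 6\right)} = \frac{127}{-15 + 15 \left(-9\right)} = \frac{127}{-15 - 135} = \frac{127}{-150} = 127 \left(- \frac{1}{150}\right) = - \frac{127}{150} \approx -0.84667$)
$D{\left(7 \right)} B = 5 \cdot 7 \left(- \frac{127}{150}\right) = 35 \left(- \frac{127}{150}\right) = - \frac{889}{30}$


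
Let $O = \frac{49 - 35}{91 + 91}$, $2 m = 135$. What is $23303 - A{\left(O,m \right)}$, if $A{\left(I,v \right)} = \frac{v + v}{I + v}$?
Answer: $\frac{40939861}{1757} \approx 23301.0$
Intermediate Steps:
$m = \frac{135}{2}$ ($m = \frac{1}{2} \cdot 135 = \frac{135}{2} \approx 67.5$)
$O = \frac{1}{13}$ ($O = \frac{14}{182} = 14 \cdot \frac{1}{182} = \frac{1}{13} \approx 0.076923$)
$A{\left(I,v \right)} = \frac{2 v}{I + v}$
$23303 - A{\left(O,m \right)} = 23303 - 2 \cdot \frac{135}{2} \frac{1}{\frac{1}{13} + \frac{135}{2}} = 23303 - 2 \cdot \frac{135}{2} \frac{1}{\frac{1757}{26}} = 23303 - 2 \cdot \frac{135}{2} \cdot \frac{26}{1757} = 23303 - \frac{3510}{1757} = \frac{40939861}{1757}$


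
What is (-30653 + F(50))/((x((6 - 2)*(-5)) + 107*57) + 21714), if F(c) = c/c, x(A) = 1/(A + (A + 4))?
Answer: -1103472/1001267 ≈ -1.1021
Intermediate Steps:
x(A) = 1/(4 + 2*A) (x(A) = 1/(A + (4 + A)) = 1/(4 + 2*A))
F(c) = 1
(-30653 + F(50))/((x((6 - 2)*(-5)) + 107*57) + 21714) = (-30653 + 1)/((1/(2*(2 + (6 - 2)*(-5))) + 107*57) + 21714) = -30652/((1/(2*(2 + 4*(-5))) + 6099) + 21714) = -30652/((1/(2*(2 - 20)) + 6099) + 21714) = -30652/(((½)/(-18) + 6099) + 21714) = -30652/(((½)*(-1/18) + 6099) + 21714) = -30652/((-1/36 + 6099) + 21714) = -30652/(219563/36 + 21714) = -30652/1001267/36 = -30652*36/1001267 = -1103472/1001267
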